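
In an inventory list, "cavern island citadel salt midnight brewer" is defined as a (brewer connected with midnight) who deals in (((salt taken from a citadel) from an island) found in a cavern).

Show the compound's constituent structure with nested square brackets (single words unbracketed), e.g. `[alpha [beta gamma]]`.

Whole compound: head "brewer" (specifically "midnight brewer"), modifier "cavern island citadel salt".
"cavern island citadel salt" → head "salt" (specifically "island citadel salt"), modifier "cavern".
"island citadel salt" → head "salt" (specifically "citadel salt"), modifier "island".
"citadel salt" → head "salt", modifier "citadel".
"midnight brewer" → head "brewer", modifier "midnight".
Assembled: [[cavern [island [citadel salt]]] [midnight brewer]].

[[cavern [island [citadel salt]]] [midnight brewer]]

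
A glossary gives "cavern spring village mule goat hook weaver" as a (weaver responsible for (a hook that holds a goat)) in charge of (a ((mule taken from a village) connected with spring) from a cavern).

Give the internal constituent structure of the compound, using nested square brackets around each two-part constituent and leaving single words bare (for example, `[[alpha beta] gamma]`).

At the top level: head "weaver" (specifically "goat hook weaver"); modifier "cavern spring village mule".
Inside "cavern spring village mule": head "mule" (specifically "spring village mule"), modifier "cavern".
Inside "spring village mule": head "mule" (specifically "village mule"), modifier "spring".
Inside "village mule": head "mule", modifier "village".
Inside "goat hook weaver": head "weaver", modifier "goat hook".
Inside "goat hook": head "hook", modifier "goat".
So the structure is [[cavern [spring [village mule]]] [[goat hook] weaver]].

[[cavern [spring [village mule]]] [[goat hook] weaver]]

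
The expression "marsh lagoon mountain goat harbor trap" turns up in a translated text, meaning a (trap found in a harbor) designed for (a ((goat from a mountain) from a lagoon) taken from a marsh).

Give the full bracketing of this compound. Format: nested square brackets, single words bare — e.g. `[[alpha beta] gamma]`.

At the top level: head "trap" (specifically "harbor trap"); modifier "marsh lagoon mountain goat".
"marsh lagoon mountain goat" → head "goat" (specifically "lagoon mountain goat"), modifier "marsh".
"lagoon mountain goat" → head "goat" (specifically "mountain goat"), modifier "lagoon".
"mountain goat" → head "goat", modifier "mountain".
"harbor trap" → head "trap", modifier "harbor".
Assembled: [[marsh [lagoon [mountain goat]]] [harbor trap]].

[[marsh [lagoon [mountain goat]]] [harbor trap]]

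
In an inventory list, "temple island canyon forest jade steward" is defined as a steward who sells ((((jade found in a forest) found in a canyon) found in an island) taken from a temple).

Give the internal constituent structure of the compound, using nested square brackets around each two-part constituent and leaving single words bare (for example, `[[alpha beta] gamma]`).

Whole compound: head "steward", modifier "temple island canyon forest jade".
Within "temple island canyon forest jade", the head is "jade" (specifically "island canyon forest jade") and the modifier is "temple".
Within "island canyon forest jade", the head is "jade" (specifically "canyon forest jade") and the modifier is "island".
Within "canyon forest jade", the head is "jade" (specifically "forest jade") and the modifier is "canyon".
Within "forest jade", the head is "jade" and the modifier is "forest".
Putting it together: [[temple [island [canyon [forest jade]]]] steward].

[[temple [island [canyon [forest jade]]]] steward]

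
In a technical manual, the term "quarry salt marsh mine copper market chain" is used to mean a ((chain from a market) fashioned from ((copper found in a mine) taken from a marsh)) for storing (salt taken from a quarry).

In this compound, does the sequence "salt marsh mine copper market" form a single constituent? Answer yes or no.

no

The top-level split is [quarry salt] [marsh mine copper market chain]; the full structure is [[quarry salt] [[marsh [mine copper]] [market chain]]].
"salt marsh mine copper market" straddles a constituent boundary, so it is not a single unit.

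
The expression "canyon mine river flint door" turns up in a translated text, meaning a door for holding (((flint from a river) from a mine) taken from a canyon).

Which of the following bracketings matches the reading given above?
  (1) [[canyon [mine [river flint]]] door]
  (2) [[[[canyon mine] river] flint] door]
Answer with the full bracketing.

[[canyon [mine [river flint]]] door]

The paraphrase's head is the "door" part ("door"); its modifier is "canyon mine river flint".
That top-level split, carried through the inner groups, gives [[canyon [mine [river flint]]] door].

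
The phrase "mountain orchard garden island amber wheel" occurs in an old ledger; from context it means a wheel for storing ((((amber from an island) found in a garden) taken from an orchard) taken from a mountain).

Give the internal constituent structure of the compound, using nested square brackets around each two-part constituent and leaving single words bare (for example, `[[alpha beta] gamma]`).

[[mountain [orchard [garden [island amber]]]] wheel]

At the top level: head "wheel"; modifier "mountain orchard garden island amber".
Inside "mountain orchard garden island amber": head "amber" (specifically "orchard garden island amber"), modifier "mountain".
Inside "orchard garden island amber": head "amber" (specifically "garden island amber"), modifier "orchard".
Inside "garden island amber": head "amber" (specifically "island amber"), modifier "garden".
Inside "island amber": head "amber", modifier "island".
Assembled: [[mountain [orchard [garden [island amber]]]] wheel].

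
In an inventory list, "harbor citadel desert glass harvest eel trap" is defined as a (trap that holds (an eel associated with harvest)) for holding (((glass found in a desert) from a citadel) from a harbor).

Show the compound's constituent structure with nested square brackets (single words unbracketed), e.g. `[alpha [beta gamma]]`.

Overall it is a kind of trap (specifically "harvest eel trap"); the modifier is "harbor citadel desert glass".
"harbor citadel desert glass" → head "glass" (specifically "citadel desert glass"), modifier "harbor".
"citadel desert glass" → head "glass" (specifically "desert glass"), modifier "citadel".
"desert glass" → head "glass", modifier "desert".
"harvest eel trap" → head "trap", modifier "harvest eel".
"harvest eel" → head "eel", modifier "harvest".
Assembled: [[harbor [citadel [desert glass]]] [[harvest eel] trap]].

[[harbor [citadel [desert glass]]] [[harvest eel] trap]]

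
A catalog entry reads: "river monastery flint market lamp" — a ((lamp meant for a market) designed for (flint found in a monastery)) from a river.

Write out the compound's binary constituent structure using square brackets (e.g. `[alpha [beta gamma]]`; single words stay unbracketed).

[river [[monastery flint] [market lamp]]]

The outermost head in the paraphrase is "lamp" (specifically "monastery flint market lamp"), modified by "river".
"monastery flint market lamp" → head "lamp" (specifically "market lamp"), modifier "monastery flint".
"monastery flint" → head "flint", modifier "monastery".
"market lamp" → head "lamp", modifier "market".
Assembled: [river [[monastery flint] [market lamp]]].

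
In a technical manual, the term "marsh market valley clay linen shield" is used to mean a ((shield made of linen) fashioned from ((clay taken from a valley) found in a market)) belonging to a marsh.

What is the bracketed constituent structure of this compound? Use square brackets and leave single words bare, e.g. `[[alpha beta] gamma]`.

[marsh [[market [valley clay]] [linen shield]]]

At the top level: head "shield" (specifically "market valley clay linen shield"); modifier "marsh".
Within "market valley clay linen shield", the head is "shield" (specifically "linen shield") and the modifier is "market valley clay".
Within "market valley clay", the head is "clay" (specifically "valley clay") and the modifier is "market".
Within "valley clay", the head is "clay" and the modifier is "valley".
Within "linen shield", the head is "shield" and the modifier is "linen".
Assembled: [marsh [[market [valley clay]] [linen shield]]].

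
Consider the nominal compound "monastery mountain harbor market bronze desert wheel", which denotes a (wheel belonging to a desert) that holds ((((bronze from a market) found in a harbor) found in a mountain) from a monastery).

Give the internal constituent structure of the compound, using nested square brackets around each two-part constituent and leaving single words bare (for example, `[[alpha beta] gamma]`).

[[monastery [mountain [harbor [market bronze]]]] [desert wheel]]

The outermost head in the paraphrase is "wheel" (specifically "desert wheel"), modified by "monastery mountain harbor market bronze".
"monastery mountain harbor market bronze" → head "bronze" (specifically "mountain harbor market bronze"), modifier "monastery".
"mountain harbor market bronze" → head "bronze" (specifically "harbor market bronze"), modifier "mountain".
"harbor market bronze" → head "bronze" (specifically "market bronze"), modifier "harbor".
"market bronze" → head "bronze", modifier "market".
"desert wheel" → head "wheel", modifier "desert".
Putting it together: [[monastery [mountain [harbor [market bronze]]]] [desert wheel]].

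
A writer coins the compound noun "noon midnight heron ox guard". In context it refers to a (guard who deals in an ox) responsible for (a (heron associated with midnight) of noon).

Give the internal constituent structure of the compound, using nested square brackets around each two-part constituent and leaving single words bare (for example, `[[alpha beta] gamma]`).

[[noon [midnight heron]] [ox guard]]

Overall it is a kind of guard (specifically "ox guard"); the modifier is "noon midnight heron".
"noon midnight heron" → head "heron" (specifically "midnight heron"), modifier "noon".
"midnight heron" → head "heron", modifier "midnight".
"ox guard" → head "guard", modifier "ox".
Assembled: [[noon [midnight heron]] [ox guard]].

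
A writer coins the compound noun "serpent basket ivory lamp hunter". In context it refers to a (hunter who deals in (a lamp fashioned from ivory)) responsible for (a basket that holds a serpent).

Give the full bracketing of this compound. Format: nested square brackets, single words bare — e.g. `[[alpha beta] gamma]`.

[[serpent basket] [[ivory lamp] hunter]]

Overall it is a kind of hunter (specifically "ivory lamp hunter"); the modifier is "serpent basket".
"serpent basket" → head "basket", modifier "serpent".
"ivory lamp hunter" → head "hunter", modifier "ivory lamp".
"ivory lamp" → head "lamp", modifier "ivory".
Assembled: [[serpent basket] [[ivory lamp] hunter]].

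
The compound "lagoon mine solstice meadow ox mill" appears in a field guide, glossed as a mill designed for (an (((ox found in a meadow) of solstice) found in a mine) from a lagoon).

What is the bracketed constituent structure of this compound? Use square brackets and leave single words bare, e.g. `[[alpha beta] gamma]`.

[[lagoon [mine [solstice [meadow ox]]]] mill]

Whole compound: head "mill", modifier "lagoon mine solstice meadow ox".
Inside "lagoon mine solstice meadow ox": head "ox" (specifically "mine solstice meadow ox"), modifier "lagoon".
Inside "mine solstice meadow ox": head "ox" (specifically "solstice meadow ox"), modifier "mine".
Inside "solstice meadow ox": head "ox" (specifically "meadow ox"), modifier "solstice".
Inside "meadow ox": head "ox", modifier "meadow".
Assembled: [[lagoon [mine [solstice [meadow ox]]]] mill].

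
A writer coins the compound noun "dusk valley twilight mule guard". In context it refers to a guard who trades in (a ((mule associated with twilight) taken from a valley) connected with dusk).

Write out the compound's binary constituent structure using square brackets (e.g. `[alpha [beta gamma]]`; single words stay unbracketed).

[[dusk [valley [twilight mule]]] guard]

Whole compound: head "guard", modifier "dusk valley twilight mule".
Within "dusk valley twilight mule", the head is "mule" (specifically "valley twilight mule") and the modifier is "dusk".
Within "valley twilight mule", the head is "mule" (specifically "twilight mule") and the modifier is "valley".
Within "twilight mule", the head is "mule" and the modifier is "twilight".
Putting it together: [[dusk [valley [twilight mule]]] guard].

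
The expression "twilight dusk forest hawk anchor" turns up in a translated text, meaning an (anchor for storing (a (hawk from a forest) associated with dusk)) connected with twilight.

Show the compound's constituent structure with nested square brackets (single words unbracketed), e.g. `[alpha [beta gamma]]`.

The outermost head in the paraphrase is "anchor" (specifically "dusk forest hawk anchor"), modified by "twilight".
Inside "dusk forest hawk anchor": head "anchor", modifier "dusk forest hawk".
Inside "dusk forest hawk": head "hawk" (specifically "forest hawk"), modifier "dusk".
Inside "forest hawk": head "hawk", modifier "forest".
So the structure is [twilight [[dusk [forest hawk]] anchor]].

[twilight [[dusk [forest hawk]] anchor]]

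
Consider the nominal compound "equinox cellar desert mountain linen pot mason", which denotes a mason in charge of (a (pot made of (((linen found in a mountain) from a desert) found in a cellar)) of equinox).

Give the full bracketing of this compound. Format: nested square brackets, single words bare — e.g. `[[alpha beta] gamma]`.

Whole compound: head "mason", modifier "equinox cellar desert mountain linen pot".
Within "equinox cellar desert mountain linen pot", the head is "pot" (specifically "cellar desert mountain linen pot") and the modifier is "equinox".
Within "cellar desert mountain linen pot", the head is "pot" and the modifier is "cellar desert mountain linen".
Within "cellar desert mountain linen", the head is "linen" (specifically "desert mountain linen") and the modifier is "cellar".
Within "desert mountain linen", the head is "linen" (specifically "mountain linen") and the modifier is "desert".
Within "mountain linen", the head is "linen" and the modifier is "mountain".
So the structure is [[equinox [[cellar [desert [mountain linen]]] pot]] mason].

[[equinox [[cellar [desert [mountain linen]]] pot]] mason]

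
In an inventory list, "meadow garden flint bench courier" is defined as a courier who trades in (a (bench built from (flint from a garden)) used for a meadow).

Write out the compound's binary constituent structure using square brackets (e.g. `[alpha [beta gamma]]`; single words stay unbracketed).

The outermost head in the paraphrase is "courier", modified by "meadow garden flint bench".
"meadow garden flint bench" → head "bench" (specifically "garden flint bench"), modifier "meadow".
"garden flint bench" → head "bench", modifier "garden flint".
"garden flint" → head "flint", modifier "garden".
Putting it together: [[meadow [[garden flint] bench]] courier].

[[meadow [[garden flint] bench]] courier]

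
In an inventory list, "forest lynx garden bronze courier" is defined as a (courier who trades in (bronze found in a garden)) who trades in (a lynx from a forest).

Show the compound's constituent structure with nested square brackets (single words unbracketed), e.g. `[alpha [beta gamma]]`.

Overall it is a kind of courier (specifically "garden bronze courier"); the modifier is "forest lynx".
Inside "forest lynx": head "lynx", modifier "forest".
Inside "garden bronze courier": head "courier", modifier "garden bronze".
Inside "garden bronze": head "bronze", modifier "garden".
Assembled: [[forest lynx] [[garden bronze] courier]].

[[forest lynx] [[garden bronze] courier]]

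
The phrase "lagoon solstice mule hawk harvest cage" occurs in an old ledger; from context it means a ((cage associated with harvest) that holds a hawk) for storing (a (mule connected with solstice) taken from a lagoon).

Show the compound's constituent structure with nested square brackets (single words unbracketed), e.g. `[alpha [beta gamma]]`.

[[lagoon [solstice mule]] [hawk [harvest cage]]]

Whole compound: head "cage" (specifically "hawk harvest cage"), modifier "lagoon solstice mule".
Within "lagoon solstice mule", the head is "mule" (specifically "solstice mule") and the modifier is "lagoon".
Within "solstice mule", the head is "mule" and the modifier is "solstice".
Within "hawk harvest cage", the head is "cage" (specifically "harvest cage") and the modifier is "hawk".
Within "harvest cage", the head is "cage" and the modifier is "harvest".
Assembled: [[lagoon [solstice mule]] [hawk [harvest cage]]].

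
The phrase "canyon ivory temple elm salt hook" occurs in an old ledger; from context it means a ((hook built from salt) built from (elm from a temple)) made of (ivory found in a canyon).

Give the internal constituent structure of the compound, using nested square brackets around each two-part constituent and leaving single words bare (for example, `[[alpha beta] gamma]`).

The outermost head in the paraphrase is "hook" (specifically "temple elm salt hook"), modified by "canyon ivory".
Inside "canyon ivory": head "ivory", modifier "canyon".
Inside "temple elm salt hook": head "hook" (specifically "salt hook"), modifier "temple elm".
Inside "temple elm": head "elm", modifier "temple".
Inside "salt hook": head "hook", modifier "salt".
Assembled: [[canyon ivory] [[temple elm] [salt hook]]].

[[canyon ivory] [[temple elm] [salt hook]]]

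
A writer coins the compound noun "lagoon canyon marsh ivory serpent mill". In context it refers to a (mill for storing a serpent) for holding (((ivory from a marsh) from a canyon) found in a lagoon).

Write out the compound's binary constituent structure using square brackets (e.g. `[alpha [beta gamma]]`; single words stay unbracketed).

Whole compound: head "mill" (specifically "serpent mill"), modifier "lagoon canyon marsh ivory".
Within "lagoon canyon marsh ivory", the head is "ivory" (specifically "canyon marsh ivory") and the modifier is "lagoon".
Within "canyon marsh ivory", the head is "ivory" (specifically "marsh ivory") and the modifier is "canyon".
Within "marsh ivory", the head is "ivory" and the modifier is "marsh".
Within "serpent mill", the head is "mill" and the modifier is "serpent".
Putting it together: [[lagoon [canyon [marsh ivory]]] [serpent mill]].

[[lagoon [canyon [marsh ivory]]] [serpent mill]]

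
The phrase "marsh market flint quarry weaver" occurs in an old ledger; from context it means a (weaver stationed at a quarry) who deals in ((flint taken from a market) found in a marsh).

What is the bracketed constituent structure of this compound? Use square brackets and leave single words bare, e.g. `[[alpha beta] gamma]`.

[[marsh [market flint]] [quarry weaver]]

Whole compound: head "weaver" (specifically "quarry weaver"), modifier "marsh market flint".
Within "marsh market flint", the head is "flint" (specifically "market flint") and the modifier is "marsh".
Within "market flint", the head is "flint" and the modifier is "market".
Within "quarry weaver", the head is "weaver" and the modifier is "quarry".
Assembled: [[marsh [market flint]] [quarry weaver]].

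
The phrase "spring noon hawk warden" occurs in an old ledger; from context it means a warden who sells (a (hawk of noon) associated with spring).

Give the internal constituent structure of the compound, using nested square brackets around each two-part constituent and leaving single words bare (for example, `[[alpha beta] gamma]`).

The outermost head in the paraphrase is "warden", modified by "spring noon hawk".
"spring noon hawk" → head "hawk" (specifically "noon hawk"), modifier "spring".
"noon hawk" → head "hawk", modifier "noon".
So the structure is [[spring [noon hawk]] warden].

[[spring [noon hawk]] warden]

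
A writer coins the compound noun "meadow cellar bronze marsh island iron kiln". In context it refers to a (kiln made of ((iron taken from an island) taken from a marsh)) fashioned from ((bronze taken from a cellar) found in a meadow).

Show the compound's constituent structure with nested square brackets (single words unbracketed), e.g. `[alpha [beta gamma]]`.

The outermost head in the paraphrase is "kiln" (specifically "marsh island iron kiln"), modified by "meadow cellar bronze".
Within "meadow cellar bronze", the head is "bronze" (specifically "cellar bronze") and the modifier is "meadow".
Within "cellar bronze", the head is "bronze" and the modifier is "cellar".
Within "marsh island iron kiln", the head is "kiln" and the modifier is "marsh island iron".
Within "marsh island iron", the head is "iron" (specifically "island iron") and the modifier is "marsh".
Within "island iron", the head is "iron" and the modifier is "island".
Assembled: [[meadow [cellar bronze]] [[marsh [island iron]] kiln]].

[[meadow [cellar bronze]] [[marsh [island iron]] kiln]]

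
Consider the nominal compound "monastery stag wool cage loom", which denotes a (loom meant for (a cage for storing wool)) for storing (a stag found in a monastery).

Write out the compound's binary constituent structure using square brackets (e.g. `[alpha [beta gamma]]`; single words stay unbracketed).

[[monastery stag] [[wool cage] loom]]

Overall it is a kind of loom (specifically "wool cage loom"); the modifier is "monastery stag".
Within "monastery stag", the head is "stag" and the modifier is "monastery".
Within "wool cage loom", the head is "loom" and the modifier is "wool cage".
Within "wool cage", the head is "cage" and the modifier is "wool".
Putting it together: [[monastery stag] [[wool cage] loom]].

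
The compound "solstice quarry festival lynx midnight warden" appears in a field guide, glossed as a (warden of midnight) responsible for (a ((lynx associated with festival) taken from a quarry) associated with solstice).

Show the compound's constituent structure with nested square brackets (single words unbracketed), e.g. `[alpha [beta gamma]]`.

[[solstice [quarry [festival lynx]]] [midnight warden]]

The outermost head in the paraphrase is "warden" (specifically "midnight warden"), modified by "solstice quarry festival lynx".
Inside "solstice quarry festival lynx": head "lynx" (specifically "quarry festival lynx"), modifier "solstice".
Inside "quarry festival lynx": head "lynx" (specifically "festival lynx"), modifier "quarry".
Inside "festival lynx": head "lynx", modifier "festival".
Inside "midnight warden": head "warden", modifier "midnight".
Assembled: [[solstice [quarry [festival lynx]]] [midnight warden]].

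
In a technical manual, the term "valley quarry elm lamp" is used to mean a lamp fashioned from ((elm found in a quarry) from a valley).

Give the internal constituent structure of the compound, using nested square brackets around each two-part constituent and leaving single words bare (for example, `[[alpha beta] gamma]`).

Whole compound: head "lamp", modifier "valley quarry elm".
"valley quarry elm" → head "elm" (specifically "quarry elm"), modifier "valley".
"quarry elm" → head "elm", modifier "quarry".
Putting it together: [[valley [quarry elm]] lamp].

[[valley [quarry elm]] lamp]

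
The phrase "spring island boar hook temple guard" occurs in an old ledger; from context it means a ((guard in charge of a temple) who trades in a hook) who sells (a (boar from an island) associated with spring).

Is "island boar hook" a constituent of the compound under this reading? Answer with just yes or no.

The top-level split is [spring island boar] [hook temple guard]; the full structure is [[spring [island boar]] [hook [temple guard]]].
"island boar hook" straddles a constituent boundary, so it is not a single unit.

no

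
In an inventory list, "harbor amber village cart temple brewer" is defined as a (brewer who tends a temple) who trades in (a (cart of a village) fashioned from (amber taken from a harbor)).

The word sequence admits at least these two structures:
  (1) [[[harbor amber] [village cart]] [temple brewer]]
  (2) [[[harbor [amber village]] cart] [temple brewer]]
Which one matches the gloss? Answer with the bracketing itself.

[[[harbor amber] [village cart]] [temple brewer]]

The paraphrase's head is the "brewer" part ("temple brewer"); its modifier is "harbor amber village cart".
That top-level split, carried through the inner groups, gives [[[harbor amber] [village cart]] [temple brewer]].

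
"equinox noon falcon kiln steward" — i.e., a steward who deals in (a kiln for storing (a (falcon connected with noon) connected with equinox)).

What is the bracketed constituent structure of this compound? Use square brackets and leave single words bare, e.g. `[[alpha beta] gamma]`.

[[[equinox [noon falcon]] kiln] steward]

The outermost head in the paraphrase is "steward", modified by "equinox noon falcon kiln".
Within "equinox noon falcon kiln", the head is "kiln" and the modifier is "equinox noon falcon".
Within "equinox noon falcon", the head is "falcon" (specifically "noon falcon") and the modifier is "equinox".
Within "noon falcon", the head is "falcon" and the modifier is "noon".
Assembled: [[[equinox [noon falcon]] kiln] steward].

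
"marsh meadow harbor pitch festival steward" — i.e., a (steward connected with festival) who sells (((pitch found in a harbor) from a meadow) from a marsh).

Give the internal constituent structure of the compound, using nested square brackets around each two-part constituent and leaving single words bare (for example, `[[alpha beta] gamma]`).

[[marsh [meadow [harbor pitch]]] [festival steward]]

Whole compound: head "steward" (specifically "festival steward"), modifier "marsh meadow harbor pitch".
"marsh meadow harbor pitch" → head "pitch" (specifically "meadow harbor pitch"), modifier "marsh".
"meadow harbor pitch" → head "pitch" (specifically "harbor pitch"), modifier "meadow".
"harbor pitch" → head "pitch", modifier "harbor".
"festival steward" → head "steward", modifier "festival".
Assembled: [[marsh [meadow [harbor pitch]]] [festival steward]].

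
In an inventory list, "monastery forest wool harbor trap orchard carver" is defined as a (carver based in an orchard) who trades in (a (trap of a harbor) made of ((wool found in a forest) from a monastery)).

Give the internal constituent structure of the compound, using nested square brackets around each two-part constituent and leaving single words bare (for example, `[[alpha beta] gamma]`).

[[[monastery [forest wool]] [harbor trap]] [orchard carver]]

Overall it is a kind of carver (specifically "orchard carver"); the modifier is "monastery forest wool harbor trap".
Inside "monastery forest wool harbor trap": head "trap" (specifically "harbor trap"), modifier "monastery forest wool".
Inside "monastery forest wool": head "wool" (specifically "forest wool"), modifier "monastery".
Inside "forest wool": head "wool", modifier "forest".
Inside "harbor trap": head "trap", modifier "harbor".
Inside "orchard carver": head "carver", modifier "orchard".
So the structure is [[[monastery [forest wool]] [harbor trap]] [orchard carver]].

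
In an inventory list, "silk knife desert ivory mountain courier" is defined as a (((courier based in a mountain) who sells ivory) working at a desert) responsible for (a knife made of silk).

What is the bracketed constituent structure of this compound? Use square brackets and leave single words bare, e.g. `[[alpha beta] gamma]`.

[[silk knife] [desert [ivory [mountain courier]]]]

The outermost head in the paraphrase is "courier" (specifically "desert ivory mountain courier"), modified by "silk knife".
"silk knife" → head "knife", modifier "silk".
"desert ivory mountain courier" → head "courier" (specifically "ivory mountain courier"), modifier "desert".
"ivory mountain courier" → head "courier" (specifically "mountain courier"), modifier "ivory".
"mountain courier" → head "courier", modifier "mountain".
Putting it together: [[silk knife] [desert [ivory [mountain courier]]]].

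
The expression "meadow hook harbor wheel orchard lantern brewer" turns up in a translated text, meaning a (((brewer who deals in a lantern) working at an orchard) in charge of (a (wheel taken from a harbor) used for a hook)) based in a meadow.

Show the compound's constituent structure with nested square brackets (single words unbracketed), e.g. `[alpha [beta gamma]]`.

At the top level: head "brewer" (specifically "hook harbor wheel orchard lantern brewer"); modifier "meadow".
"hook harbor wheel orchard lantern brewer" → head "brewer" (specifically "orchard lantern brewer"), modifier "hook harbor wheel".
"hook harbor wheel" → head "wheel" (specifically "harbor wheel"), modifier "hook".
"harbor wheel" → head "wheel", modifier "harbor".
"orchard lantern brewer" → head "brewer" (specifically "lantern brewer"), modifier "orchard".
"lantern brewer" → head "brewer", modifier "lantern".
So the structure is [meadow [[hook [harbor wheel]] [orchard [lantern brewer]]]].

[meadow [[hook [harbor wheel]] [orchard [lantern brewer]]]]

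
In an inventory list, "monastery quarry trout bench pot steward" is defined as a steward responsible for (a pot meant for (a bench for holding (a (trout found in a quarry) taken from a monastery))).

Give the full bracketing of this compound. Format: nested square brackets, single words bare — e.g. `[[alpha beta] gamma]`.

[[[[monastery [quarry trout]] bench] pot] steward]

The outermost head in the paraphrase is "steward", modified by "monastery quarry trout bench pot".
Inside "monastery quarry trout bench pot": head "pot", modifier "monastery quarry trout bench".
Inside "monastery quarry trout bench": head "bench", modifier "monastery quarry trout".
Inside "monastery quarry trout": head "trout" (specifically "quarry trout"), modifier "monastery".
Inside "quarry trout": head "trout", modifier "quarry".
So the structure is [[[[monastery [quarry trout]] bench] pot] steward].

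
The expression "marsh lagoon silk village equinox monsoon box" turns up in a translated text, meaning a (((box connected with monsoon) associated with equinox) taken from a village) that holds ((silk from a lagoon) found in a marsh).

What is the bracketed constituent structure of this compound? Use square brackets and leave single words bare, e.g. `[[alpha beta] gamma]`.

Overall it is a kind of box (specifically "village equinox monsoon box"); the modifier is "marsh lagoon silk".
Inside "marsh lagoon silk": head "silk" (specifically "lagoon silk"), modifier "marsh".
Inside "lagoon silk": head "silk", modifier "lagoon".
Inside "village equinox monsoon box": head "box" (specifically "equinox monsoon box"), modifier "village".
Inside "equinox monsoon box": head "box" (specifically "monsoon box"), modifier "equinox".
Inside "monsoon box": head "box", modifier "monsoon".
So the structure is [[marsh [lagoon silk]] [village [equinox [monsoon box]]]].

[[marsh [lagoon silk]] [village [equinox [monsoon box]]]]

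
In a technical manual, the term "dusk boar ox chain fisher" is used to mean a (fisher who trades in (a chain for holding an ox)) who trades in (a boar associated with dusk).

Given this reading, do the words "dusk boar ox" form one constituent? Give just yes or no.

no

The top-level split is [dusk boar] [ox chain fisher]; the full structure is [[dusk boar] [[ox chain] fisher]].
"dusk boar ox" straddles a constituent boundary, so it is not a single unit.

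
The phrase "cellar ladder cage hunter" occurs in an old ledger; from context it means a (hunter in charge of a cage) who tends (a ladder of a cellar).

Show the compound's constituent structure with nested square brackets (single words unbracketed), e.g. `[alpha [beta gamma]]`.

The outermost head in the paraphrase is "hunter" (specifically "cage hunter"), modified by "cellar ladder".
Within "cellar ladder", the head is "ladder" and the modifier is "cellar".
Within "cage hunter", the head is "hunter" and the modifier is "cage".
Assembled: [[cellar ladder] [cage hunter]].

[[cellar ladder] [cage hunter]]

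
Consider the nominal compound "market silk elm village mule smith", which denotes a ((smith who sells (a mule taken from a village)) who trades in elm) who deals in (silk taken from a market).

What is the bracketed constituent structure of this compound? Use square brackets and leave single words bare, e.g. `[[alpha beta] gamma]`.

[[market silk] [elm [[village mule] smith]]]

Overall it is a kind of smith (specifically "elm village mule smith"); the modifier is "market silk".
Inside "market silk": head "silk", modifier "market".
Inside "elm village mule smith": head "smith" (specifically "village mule smith"), modifier "elm".
Inside "village mule smith": head "smith", modifier "village mule".
Inside "village mule": head "mule", modifier "village".
Putting it together: [[market silk] [elm [[village mule] smith]]].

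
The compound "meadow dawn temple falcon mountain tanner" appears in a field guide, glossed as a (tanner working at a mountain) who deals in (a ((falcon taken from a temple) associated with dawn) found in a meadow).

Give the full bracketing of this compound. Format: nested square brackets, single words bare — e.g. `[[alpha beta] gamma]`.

[[meadow [dawn [temple falcon]]] [mountain tanner]]

At the top level: head "tanner" (specifically "mountain tanner"); modifier "meadow dawn temple falcon".
Inside "meadow dawn temple falcon": head "falcon" (specifically "dawn temple falcon"), modifier "meadow".
Inside "dawn temple falcon": head "falcon" (specifically "temple falcon"), modifier "dawn".
Inside "temple falcon": head "falcon", modifier "temple".
Inside "mountain tanner": head "tanner", modifier "mountain".
Putting it together: [[meadow [dawn [temple falcon]]] [mountain tanner]].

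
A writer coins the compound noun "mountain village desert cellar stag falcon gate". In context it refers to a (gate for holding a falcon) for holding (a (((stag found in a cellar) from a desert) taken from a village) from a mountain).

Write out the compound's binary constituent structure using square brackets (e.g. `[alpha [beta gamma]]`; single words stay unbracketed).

[[mountain [village [desert [cellar stag]]]] [falcon gate]]

Whole compound: head "gate" (specifically "falcon gate"), modifier "mountain village desert cellar stag".
Inside "mountain village desert cellar stag": head "stag" (specifically "village desert cellar stag"), modifier "mountain".
Inside "village desert cellar stag": head "stag" (specifically "desert cellar stag"), modifier "village".
Inside "desert cellar stag": head "stag" (specifically "cellar stag"), modifier "desert".
Inside "cellar stag": head "stag", modifier "cellar".
Inside "falcon gate": head "gate", modifier "falcon".
So the structure is [[mountain [village [desert [cellar stag]]]] [falcon gate]].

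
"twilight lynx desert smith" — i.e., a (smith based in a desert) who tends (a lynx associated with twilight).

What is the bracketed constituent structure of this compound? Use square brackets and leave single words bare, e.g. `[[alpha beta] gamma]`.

Whole compound: head "smith" (specifically "desert smith"), modifier "twilight lynx".
Inside "twilight lynx": head "lynx", modifier "twilight".
Inside "desert smith": head "smith", modifier "desert".
Putting it together: [[twilight lynx] [desert smith]].

[[twilight lynx] [desert smith]]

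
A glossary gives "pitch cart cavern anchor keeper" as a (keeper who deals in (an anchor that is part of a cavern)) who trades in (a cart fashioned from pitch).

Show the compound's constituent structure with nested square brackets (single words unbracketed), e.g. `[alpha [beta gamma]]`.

Overall it is a kind of keeper (specifically "cavern anchor keeper"); the modifier is "pitch cart".
Inside "pitch cart": head "cart", modifier "pitch".
Inside "cavern anchor keeper": head "keeper", modifier "cavern anchor".
Inside "cavern anchor": head "anchor", modifier "cavern".
Assembled: [[pitch cart] [[cavern anchor] keeper]].

[[pitch cart] [[cavern anchor] keeper]]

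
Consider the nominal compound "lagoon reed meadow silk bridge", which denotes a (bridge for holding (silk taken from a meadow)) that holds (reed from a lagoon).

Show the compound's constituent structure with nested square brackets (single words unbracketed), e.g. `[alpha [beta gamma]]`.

[[lagoon reed] [[meadow silk] bridge]]

Whole compound: head "bridge" (specifically "meadow silk bridge"), modifier "lagoon reed".
Within "lagoon reed", the head is "reed" and the modifier is "lagoon".
Within "meadow silk bridge", the head is "bridge" and the modifier is "meadow silk".
Within "meadow silk", the head is "silk" and the modifier is "meadow".
So the structure is [[lagoon reed] [[meadow silk] bridge]].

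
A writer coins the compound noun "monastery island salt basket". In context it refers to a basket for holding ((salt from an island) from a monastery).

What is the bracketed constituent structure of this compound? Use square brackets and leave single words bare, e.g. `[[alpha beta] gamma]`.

[[monastery [island salt]] basket]

The outermost head in the paraphrase is "basket", modified by "monastery island salt".
Inside "monastery island salt": head "salt" (specifically "island salt"), modifier "monastery".
Inside "island salt": head "salt", modifier "island".
So the structure is [[monastery [island salt]] basket].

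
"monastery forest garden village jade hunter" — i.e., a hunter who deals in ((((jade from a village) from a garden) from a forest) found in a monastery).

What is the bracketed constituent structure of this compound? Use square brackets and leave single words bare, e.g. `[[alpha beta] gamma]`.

Overall it is a kind of hunter; the modifier is "monastery forest garden village jade".
Inside "monastery forest garden village jade": head "jade" (specifically "forest garden village jade"), modifier "monastery".
Inside "forest garden village jade": head "jade" (specifically "garden village jade"), modifier "forest".
Inside "garden village jade": head "jade" (specifically "village jade"), modifier "garden".
Inside "village jade": head "jade", modifier "village".
Putting it together: [[monastery [forest [garden [village jade]]]] hunter].

[[monastery [forest [garden [village jade]]]] hunter]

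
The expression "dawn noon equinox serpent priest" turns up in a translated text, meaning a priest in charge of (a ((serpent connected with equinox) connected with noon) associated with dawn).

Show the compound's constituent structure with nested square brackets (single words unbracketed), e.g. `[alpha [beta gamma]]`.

[[dawn [noon [equinox serpent]]] priest]

The outermost head in the paraphrase is "priest", modified by "dawn noon equinox serpent".
Within "dawn noon equinox serpent", the head is "serpent" (specifically "noon equinox serpent") and the modifier is "dawn".
Within "noon equinox serpent", the head is "serpent" (specifically "equinox serpent") and the modifier is "noon".
Within "equinox serpent", the head is "serpent" and the modifier is "equinox".
So the structure is [[dawn [noon [equinox serpent]]] priest].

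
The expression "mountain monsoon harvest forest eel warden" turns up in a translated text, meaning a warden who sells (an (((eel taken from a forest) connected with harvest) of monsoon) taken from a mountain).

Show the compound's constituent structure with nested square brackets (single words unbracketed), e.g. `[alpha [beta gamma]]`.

At the top level: head "warden"; modifier "mountain monsoon harvest forest eel".
Inside "mountain monsoon harvest forest eel": head "eel" (specifically "monsoon harvest forest eel"), modifier "mountain".
Inside "monsoon harvest forest eel": head "eel" (specifically "harvest forest eel"), modifier "monsoon".
Inside "harvest forest eel": head "eel" (specifically "forest eel"), modifier "harvest".
Inside "forest eel": head "eel", modifier "forest".
Putting it together: [[mountain [monsoon [harvest [forest eel]]]] warden].

[[mountain [monsoon [harvest [forest eel]]]] warden]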